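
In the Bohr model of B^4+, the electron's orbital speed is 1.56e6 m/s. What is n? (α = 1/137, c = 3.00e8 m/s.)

7

v_n = Zαc/n ⇒ n = Zαc/v = 5 × 0.00730 × 3.00e8 / 1.56e6 ≈ 7.02
n = 7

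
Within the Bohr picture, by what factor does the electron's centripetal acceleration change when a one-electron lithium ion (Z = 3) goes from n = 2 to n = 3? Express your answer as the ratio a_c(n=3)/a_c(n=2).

a_c ∝ Z^3 · n^-4; with Z fixed, a_c ∝ n^-4.
a_c(n=3)/a_c(n=2) = (3/2)^-4 = 16/81

16/81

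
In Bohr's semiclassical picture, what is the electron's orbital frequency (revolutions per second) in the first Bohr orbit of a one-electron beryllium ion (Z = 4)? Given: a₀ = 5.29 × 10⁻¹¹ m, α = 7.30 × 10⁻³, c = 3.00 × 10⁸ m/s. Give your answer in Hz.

r = n²a₀/Z = 1.32 × 10⁻¹¹ m, v = Zαc/n = 8.76 × 10⁶ m/s
f = v/(2πr) = 1.05 × 10¹⁷ Hz

1.05 × 10¹⁷ Hz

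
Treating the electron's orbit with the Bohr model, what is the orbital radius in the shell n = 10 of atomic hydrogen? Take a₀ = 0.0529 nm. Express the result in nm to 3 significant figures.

5.29 nm

r_n = n²a₀/Z = 10² × 0.0529 / 1
    = 100 × 0.0529 / 1 = 5.29 nm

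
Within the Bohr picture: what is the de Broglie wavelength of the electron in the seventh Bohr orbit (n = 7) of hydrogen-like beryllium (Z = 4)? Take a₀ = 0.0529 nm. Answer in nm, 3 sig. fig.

0.582 nm

The Bohr quantisation condition is nλ = 2πr_n.
r_n = n²a₀/Z = 0.648 nm
λ = 2πr_n/n = 2π·0.648/7 = 0.582 nm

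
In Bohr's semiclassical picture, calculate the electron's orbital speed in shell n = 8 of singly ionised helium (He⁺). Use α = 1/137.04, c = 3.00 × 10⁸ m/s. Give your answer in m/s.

5.47 × 10⁵ m/s

v_n = Zαc/n = 2 × 0.00730 × 3.00 × 10⁸ / 8
    = 5.47 × 10⁵ m/s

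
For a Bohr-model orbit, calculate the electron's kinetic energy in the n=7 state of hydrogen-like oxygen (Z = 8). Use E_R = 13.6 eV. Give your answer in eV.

17.8 eV

For a Coulomb orbit the virial theorem gives K = −E_n.
E_n = −E_R·Z²/n², so K = E_R·Z²/n² = 13.6 × 8²/7² = 17.8 eV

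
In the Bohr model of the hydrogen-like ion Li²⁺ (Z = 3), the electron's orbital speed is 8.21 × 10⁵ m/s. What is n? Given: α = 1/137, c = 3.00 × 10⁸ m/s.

v_n = Zαc/n ⇒ n = Zαc/v = 3 × 0.00730 × 3.00 × 10⁸ / 8.21 × 10⁵ ≈ 8.00
n = 8

8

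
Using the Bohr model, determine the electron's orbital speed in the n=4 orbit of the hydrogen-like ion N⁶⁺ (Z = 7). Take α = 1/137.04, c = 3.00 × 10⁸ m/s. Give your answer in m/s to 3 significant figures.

3.83 × 10⁶ m/s

v_n = Zαc/n = 7 × 0.00730 × 3.00 × 10⁸ / 4
    = 3.83 × 10⁶ m/s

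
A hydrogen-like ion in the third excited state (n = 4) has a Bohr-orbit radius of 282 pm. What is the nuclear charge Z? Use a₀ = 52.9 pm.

3

r_n = n²a₀/Z ⇒ Z = n²a₀/r = 4² × 52.9 / 282 ≈ 3.00
Z = 3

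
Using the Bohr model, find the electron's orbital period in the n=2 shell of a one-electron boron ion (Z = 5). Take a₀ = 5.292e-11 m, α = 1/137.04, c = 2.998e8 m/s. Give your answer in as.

48.64 as

r = n²a₀/Z = 2²·5.292e-11/5 = 4.234e-11 m
v = Zαc/n = 5·0.007297·2.998e8/2 = 5.469e6 m/s
T = 2πr/v = 4.864e-17 s = 48.64 as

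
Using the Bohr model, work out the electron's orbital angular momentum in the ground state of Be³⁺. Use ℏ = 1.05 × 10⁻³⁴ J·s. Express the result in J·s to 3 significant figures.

1.05 × 10⁻³⁴ J·s

L_n = nℏ = 1 × 1.05 × 10⁻³⁴ = 1.05 × 10⁻³⁴ J·s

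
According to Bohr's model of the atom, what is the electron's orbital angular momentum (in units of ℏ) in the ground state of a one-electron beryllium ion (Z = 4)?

L_n = nℏ, so L/ℏ = n = 1.

1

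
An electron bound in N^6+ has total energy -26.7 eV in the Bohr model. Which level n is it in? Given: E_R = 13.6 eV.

E_n = −E_R Z²/n² ⇒ n² = E_R Z²/(−E_n) = 13.6 × 7² / 26.7 ≈ 24.96
n = 5

5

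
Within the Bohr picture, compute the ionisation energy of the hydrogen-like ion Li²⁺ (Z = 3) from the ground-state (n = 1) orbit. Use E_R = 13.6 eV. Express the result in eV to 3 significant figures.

E_n = −E_R·Z²/n² = −13.6 × 3²/1² eV = -122 eV
Ionisation energy = −E_n = 122 eV

122 eV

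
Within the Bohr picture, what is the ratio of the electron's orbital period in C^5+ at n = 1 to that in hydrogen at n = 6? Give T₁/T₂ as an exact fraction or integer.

1/7776

T ∝ Z^-2 · n^3
T₁/T₂ = (6/1)^-2 · (1/6)^3 = 1/7776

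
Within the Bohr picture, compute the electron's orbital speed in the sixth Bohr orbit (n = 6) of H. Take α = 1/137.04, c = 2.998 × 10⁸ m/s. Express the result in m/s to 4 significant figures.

v_n = Zαc/n = 1 × 0.007297 × 2.998 × 10⁸ / 6
    = 3.646 × 10⁵ m/s

3.646 × 10⁵ m/s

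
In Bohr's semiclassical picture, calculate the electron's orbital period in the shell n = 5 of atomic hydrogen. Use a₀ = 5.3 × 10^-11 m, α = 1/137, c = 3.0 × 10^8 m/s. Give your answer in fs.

19 fs

r = n²a₀/Z = 5²·5.3 × 10^-11/1 = 1.3 × 10^-9 m
v = Zαc/n = 1·0.0073·3.0 × 10^8/5 = 4.4 × 10^5 m/s
T = 2πr/v = 1.9 × 10^-14 s = 19 fs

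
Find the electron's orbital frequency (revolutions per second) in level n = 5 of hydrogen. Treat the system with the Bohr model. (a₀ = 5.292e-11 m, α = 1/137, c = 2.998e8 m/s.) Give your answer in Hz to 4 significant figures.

5.265e13 Hz

r = n²a₀/Z = 1.323e-9 m, v = Zαc/n = 4.377e5 m/s
f = v/(2πr) = 5.265e13 Hz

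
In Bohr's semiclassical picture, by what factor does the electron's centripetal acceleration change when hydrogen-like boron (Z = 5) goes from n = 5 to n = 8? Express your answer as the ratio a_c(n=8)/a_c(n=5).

a_c ∝ Z^3 · n^-4; with Z fixed, a_c ∝ n^-4.
a_c(n=8)/a_c(n=5) = (8/5)^-4 = 625/4096

625/4096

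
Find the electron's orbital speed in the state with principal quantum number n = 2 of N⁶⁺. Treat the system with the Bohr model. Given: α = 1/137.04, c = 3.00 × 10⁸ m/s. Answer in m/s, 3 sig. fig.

7.66 × 10⁶ m/s

v_n = Zαc/n = 7 × 0.00730 × 3.00 × 10⁸ / 2
    = 7.66 × 10⁶ m/s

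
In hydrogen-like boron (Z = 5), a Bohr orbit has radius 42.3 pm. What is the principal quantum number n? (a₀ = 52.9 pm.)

r_n = n²a₀/Z ⇒ n² = rZ/a₀ = 42.3 × 5 / 52.9 ≈ 4.00
n = 2

2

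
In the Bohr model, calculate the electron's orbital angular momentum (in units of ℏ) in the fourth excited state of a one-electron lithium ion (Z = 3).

L_n = nℏ, so L/ℏ = n = 5.

5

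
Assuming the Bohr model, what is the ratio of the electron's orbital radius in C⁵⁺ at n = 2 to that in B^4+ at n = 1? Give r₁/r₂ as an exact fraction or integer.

10/3

r ∝ Z^-1 · n^2
r₁/r₂ = (6/5)^-1 · (2/1)^2 = 10/3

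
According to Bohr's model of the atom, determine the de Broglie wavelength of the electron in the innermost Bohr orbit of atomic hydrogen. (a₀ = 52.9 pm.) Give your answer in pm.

The Bohr quantisation condition is nλ = 2πr_n.
r_n = n²a₀/Z = 52.9 pm
λ = 2πr_n/n = 2π·52.9/1 = 332 pm

332 pm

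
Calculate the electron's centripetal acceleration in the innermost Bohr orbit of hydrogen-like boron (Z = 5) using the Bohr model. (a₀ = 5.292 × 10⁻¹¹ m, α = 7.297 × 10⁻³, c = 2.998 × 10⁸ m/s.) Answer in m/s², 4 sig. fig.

1.130 × 10²⁵ m/s²

r = n²a₀/Z = 1.058 × 10⁻¹¹ m, v = Zαc/n = 1.094 × 10⁷ m/s
a = v²/r = (1.094 × 10⁷)² / 1.058 × 10⁻¹¹ = 1.130 × 10²⁵ m/s²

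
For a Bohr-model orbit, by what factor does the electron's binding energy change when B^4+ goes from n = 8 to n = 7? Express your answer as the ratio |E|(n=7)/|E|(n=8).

64/49

|E| ∝ Z^2 · n^-2; with Z fixed, |E| ∝ n^-2.
|E|(n=7)/|E|(n=8) = (7/8)^-2 = 64/49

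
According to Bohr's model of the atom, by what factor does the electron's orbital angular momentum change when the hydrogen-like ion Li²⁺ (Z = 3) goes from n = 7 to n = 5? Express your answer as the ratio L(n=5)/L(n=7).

5/7

L = nℏ depends only on n, so L ∝ n.
L(n=5)/L(n=7) = (5/7)^1 = 5/7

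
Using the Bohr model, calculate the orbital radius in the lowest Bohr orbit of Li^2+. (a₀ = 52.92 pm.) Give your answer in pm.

r_n = n²a₀/Z = 1² × 52.92 / 3
    = 1 × 52.92 / 3 = 17.64 pm

17.64 pm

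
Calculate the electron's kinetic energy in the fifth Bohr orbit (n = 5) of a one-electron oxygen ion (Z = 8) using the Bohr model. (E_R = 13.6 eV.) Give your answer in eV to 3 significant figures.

For a Coulomb orbit the virial theorem gives K = −E_n.
E_n = −E_R·Z²/n², so K = E_R·Z²/n² = 13.6 × 8²/5² = 34.8 eV

34.8 eV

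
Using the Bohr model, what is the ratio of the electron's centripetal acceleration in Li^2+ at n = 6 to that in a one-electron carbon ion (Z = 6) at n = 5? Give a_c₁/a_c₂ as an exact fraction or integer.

a_c ∝ Z^3 · n^-4
a_c₁/a_c₂ = (3/6)^3 · (6/5)^-4 = 625/10368

625/10368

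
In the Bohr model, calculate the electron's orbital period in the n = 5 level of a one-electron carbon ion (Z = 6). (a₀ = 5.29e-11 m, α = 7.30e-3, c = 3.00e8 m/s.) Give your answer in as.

527 as

r = n²a₀/Z = 5²·5.29e-11/6 = 2.20e-10 m
v = Zαc/n = 6·0.00730·3.00e8/5 = 2.63e6 m/s
T = 2πr/v = 5.27e-16 s = 527 as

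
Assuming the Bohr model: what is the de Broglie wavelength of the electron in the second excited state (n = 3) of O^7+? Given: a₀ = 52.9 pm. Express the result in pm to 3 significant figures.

The Bohr quantisation condition is nλ = 2πr_n.
r_n = n²a₀/Z = 59.5 pm
λ = 2πr_n/n = 2π·59.5/3 = 125 pm

125 pm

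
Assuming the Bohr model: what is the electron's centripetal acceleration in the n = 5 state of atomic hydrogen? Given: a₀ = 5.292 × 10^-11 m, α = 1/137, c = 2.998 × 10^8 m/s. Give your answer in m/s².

1.448 × 10^20 m/s²

r = n²a₀/Z = 1.323 × 10^-9 m, v = Zαc/n = 4.377 × 10^5 m/s
a = v²/r = (4.377 × 10^5)² / 1.323 × 10^-9 = 1.448 × 10^20 m/s²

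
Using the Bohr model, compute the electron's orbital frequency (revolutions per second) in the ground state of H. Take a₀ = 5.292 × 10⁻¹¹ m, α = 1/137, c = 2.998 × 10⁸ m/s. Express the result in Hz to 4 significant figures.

r = n²a₀/Z = 5.292 × 10⁻¹¹ m, v = Zαc/n = 2.188 × 10⁶ m/s
f = v/(2πr) = 6.581 × 10¹⁵ Hz

6.581 × 10¹⁵ Hz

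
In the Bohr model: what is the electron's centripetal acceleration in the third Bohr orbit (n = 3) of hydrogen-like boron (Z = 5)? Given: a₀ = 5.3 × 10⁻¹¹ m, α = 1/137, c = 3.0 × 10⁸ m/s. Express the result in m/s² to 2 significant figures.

r = n²a₀/Z = 9.5 × 10⁻¹¹ m, v = Zαc/n = 3.6 × 10⁶ m/s
a = v²/r = (3.6 × 10⁶)² / 9.5 × 10⁻¹¹ = 1.4 × 10²³ m/s²

1.4 × 10²³ m/s²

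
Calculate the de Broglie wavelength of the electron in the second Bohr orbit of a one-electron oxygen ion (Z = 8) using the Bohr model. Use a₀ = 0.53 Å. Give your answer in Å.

The Bohr quantisation condition is nλ = 2πr_n.
r_n = n²a₀/Z = 0.27 Å
λ = 2πr_n/n = 2π·0.27/2 = 0.83 Å

0.83 Å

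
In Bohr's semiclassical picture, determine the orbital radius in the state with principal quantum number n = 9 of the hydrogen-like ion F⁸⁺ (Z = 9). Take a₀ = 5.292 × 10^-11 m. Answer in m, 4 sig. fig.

r_n = n²a₀/Z = 9² × 5.292 × 10^-11 / 9
    = 81 × 5.292 × 10^-11 / 9 = 4.763 × 10^-10 m

4.763 × 10^-10 m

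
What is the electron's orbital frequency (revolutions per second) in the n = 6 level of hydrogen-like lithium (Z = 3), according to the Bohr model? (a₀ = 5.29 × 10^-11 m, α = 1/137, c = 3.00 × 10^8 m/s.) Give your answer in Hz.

2.75 × 10^14 Hz

r = n²a₀/Z = 6.35 × 10^-10 m, v = Zαc/n = 1.09 × 10^6 m/s
f = v/(2πr) = 2.75 × 10^14 Hz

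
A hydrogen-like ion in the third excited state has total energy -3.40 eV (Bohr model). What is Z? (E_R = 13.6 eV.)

E_n = −E_R Z²/n² ⇒ Z² = −E_n n²/E_R = 3.40 × 4² / 13.6 ≈ 4.00
Z = 2

2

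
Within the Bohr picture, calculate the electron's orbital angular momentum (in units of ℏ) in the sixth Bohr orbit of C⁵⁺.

L_n = nℏ, so L/ℏ = n = 6.

6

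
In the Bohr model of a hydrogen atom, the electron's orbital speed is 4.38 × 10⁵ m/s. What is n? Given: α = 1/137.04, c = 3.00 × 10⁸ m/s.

5

v_n = Zαc/n ⇒ n = Zαc/v = 1 × 0.00730 × 3.00 × 10⁸ / 4.38 × 10⁵ ≈ 5.00
n = 5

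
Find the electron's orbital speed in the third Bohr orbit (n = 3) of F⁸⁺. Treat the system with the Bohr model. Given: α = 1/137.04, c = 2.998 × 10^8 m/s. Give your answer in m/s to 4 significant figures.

v_n = Zαc/n = 9 × 0.007297 × 2.998 × 10^8 / 3
    = 6.563 × 10^6 m/s

6.563 × 10^6 m/s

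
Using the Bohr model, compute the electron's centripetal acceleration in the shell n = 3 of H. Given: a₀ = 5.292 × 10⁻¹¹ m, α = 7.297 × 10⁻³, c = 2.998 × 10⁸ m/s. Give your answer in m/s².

1.116 × 10²¹ m/s²

r = n²a₀/Z = 4.763 × 10⁻¹⁰ m, v = Zαc/n = 7.292 × 10⁵ m/s
a = v²/r = (7.292 × 10⁵)² / 4.763 × 10⁻¹⁰ = 1.116 × 10²¹ m/s²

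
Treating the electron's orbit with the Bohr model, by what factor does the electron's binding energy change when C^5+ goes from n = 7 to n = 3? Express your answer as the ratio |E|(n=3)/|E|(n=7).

|E| ∝ Z^2 · n^-2; with Z fixed, |E| ∝ n^-2.
|E|(n=3)/|E|(n=7) = (3/7)^-2 = 49/9

49/9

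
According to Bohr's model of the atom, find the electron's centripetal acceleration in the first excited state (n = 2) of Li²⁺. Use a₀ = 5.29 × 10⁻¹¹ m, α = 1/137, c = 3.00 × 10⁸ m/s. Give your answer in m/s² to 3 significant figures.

r = n²a₀/Z = 7.05 × 10⁻¹¹ m, v = Zαc/n = 3.28 × 10⁶ m/s
a = v²/r = (3.28 × 10⁶)² / 7.05 × 10⁻¹¹ = 1.53 × 10²³ m/s²

1.53 × 10²³ m/s²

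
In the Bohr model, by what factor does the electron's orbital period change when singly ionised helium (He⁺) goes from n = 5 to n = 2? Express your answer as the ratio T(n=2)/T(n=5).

8/125

T ∝ Z^-2 · n^3; with Z fixed, T ∝ n^3.
T(n=2)/T(n=5) = (2/5)^3 = 8/125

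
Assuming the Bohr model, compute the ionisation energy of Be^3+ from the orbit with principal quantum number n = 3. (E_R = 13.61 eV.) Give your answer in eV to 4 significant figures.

E_n = −E_R·Z²/n² = −13.61 × 4²/3² eV = -24.20 eV
Ionisation energy = −E_n = 24.20 eV

24.20 eV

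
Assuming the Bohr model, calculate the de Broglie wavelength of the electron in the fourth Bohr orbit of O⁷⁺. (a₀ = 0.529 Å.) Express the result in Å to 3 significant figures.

1.66 Å

The Bohr quantisation condition is nλ = 2πr_n.
r_n = n²a₀/Z = 1.06 Å
λ = 2πr_n/n = 2π·1.06/4 = 1.66 Å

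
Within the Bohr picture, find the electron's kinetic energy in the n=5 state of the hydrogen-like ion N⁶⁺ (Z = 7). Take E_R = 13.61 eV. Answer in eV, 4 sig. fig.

26.68 eV

For a Coulomb orbit the virial theorem gives K = −E_n.
E_n = −E_R·Z²/n², so K = E_R·Z²/n² = 13.61 × 7²/5² = 26.68 eV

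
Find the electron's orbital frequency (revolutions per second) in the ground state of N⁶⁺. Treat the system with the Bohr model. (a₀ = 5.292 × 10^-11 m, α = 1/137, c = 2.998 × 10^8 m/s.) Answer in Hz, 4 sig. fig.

r = n²a₀/Z = 7.560 × 10^-12 m, v = Zαc/n = 1.532 × 10^7 m/s
f = v/(2πr) = 3.225 × 10^17 Hz

3.225 × 10^17 Hz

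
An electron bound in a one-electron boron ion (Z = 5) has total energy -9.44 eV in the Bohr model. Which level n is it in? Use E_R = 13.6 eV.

6

E_n = −E_R Z²/n² ⇒ n² = E_R Z²/(−E_n) = 13.6 × 5² / 9.44 ≈ 36.02
n = 6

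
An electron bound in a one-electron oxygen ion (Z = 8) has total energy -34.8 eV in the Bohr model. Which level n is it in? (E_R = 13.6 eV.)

5

E_n = −E_R Z²/n² ⇒ n² = E_R Z²/(−E_n) = 13.6 × 8² / 34.8 ≈ 25.01
n = 5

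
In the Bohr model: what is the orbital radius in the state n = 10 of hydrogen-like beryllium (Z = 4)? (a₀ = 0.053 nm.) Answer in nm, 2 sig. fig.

1.3 nm

r_n = n²a₀/Z = 10² × 0.053 / 4
    = 100 × 0.053 / 4 = 1.3 nm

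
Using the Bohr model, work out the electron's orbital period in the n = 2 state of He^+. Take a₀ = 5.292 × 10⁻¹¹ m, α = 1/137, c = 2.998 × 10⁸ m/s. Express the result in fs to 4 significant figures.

0.3039 fs

r = n²a₀/Z = 2²·5.292 × 10⁻¹¹/2 = 1.058 × 10⁻¹⁰ m
v = Zαc/n = 2·0.007299·2.998 × 10⁸/2 = 2.188 × 10⁶ m/s
T = 2πr/v = 3.039 × 10⁻¹⁶ s = 0.3039 fs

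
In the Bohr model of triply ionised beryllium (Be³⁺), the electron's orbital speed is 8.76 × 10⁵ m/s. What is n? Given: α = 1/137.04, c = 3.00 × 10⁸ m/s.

10

v_n = Zαc/n ⇒ n = Zαc/v = 4 × 0.00730 × 3.00 × 10⁸ / 8.76 × 10⁵ ≈ 10.00
n = 10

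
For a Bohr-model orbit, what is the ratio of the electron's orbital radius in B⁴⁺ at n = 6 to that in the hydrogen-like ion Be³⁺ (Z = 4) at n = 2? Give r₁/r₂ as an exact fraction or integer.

36/5

r ∝ Z^-1 · n^2
r₁/r₂ = (5/4)^-1 · (6/2)^2 = 36/5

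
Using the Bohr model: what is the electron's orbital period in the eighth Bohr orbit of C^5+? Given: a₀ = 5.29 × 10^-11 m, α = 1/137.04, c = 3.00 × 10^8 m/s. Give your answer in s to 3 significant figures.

2.16 × 10^-15 s

r = n²a₀/Z = 8²·5.29 × 10^-11/6 = 5.64 × 10^-10 m
v = Zαc/n = 6·0.00730·3.00 × 10^8/8 = 1.64 × 10^6 m/s
T = 2πr/v = 2.16 × 10^-15 s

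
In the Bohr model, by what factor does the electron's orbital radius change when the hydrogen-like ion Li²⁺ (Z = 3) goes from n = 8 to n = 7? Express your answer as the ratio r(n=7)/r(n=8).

49/64

r ∝ Z^-1 · n^2; with Z fixed, r ∝ n^2.
r(n=7)/r(n=8) = (7/8)^2 = 49/64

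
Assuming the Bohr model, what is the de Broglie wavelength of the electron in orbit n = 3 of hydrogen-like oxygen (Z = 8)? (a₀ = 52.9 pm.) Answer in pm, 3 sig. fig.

The Bohr quantisation condition is nλ = 2πr_n.
r_n = n²a₀/Z = 59.5 pm
λ = 2πr_n/n = 2π·59.5/3 = 125 pm

125 pm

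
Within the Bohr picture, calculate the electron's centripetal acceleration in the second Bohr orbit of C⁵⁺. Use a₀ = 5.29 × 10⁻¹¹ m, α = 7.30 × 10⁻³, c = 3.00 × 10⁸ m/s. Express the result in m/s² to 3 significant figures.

1.22 × 10²⁴ m/s²

r = n²a₀/Z = 3.53 × 10⁻¹¹ m, v = Zαc/n = 6.57 × 10⁶ m/s
a = v²/r = (6.57 × 10⁶)² / 3.53 × 10⁻¹¹ = 1.22 × 10²⁴ m/s²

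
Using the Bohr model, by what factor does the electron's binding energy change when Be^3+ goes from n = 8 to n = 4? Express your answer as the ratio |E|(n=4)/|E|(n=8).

4

|E| ∝ Z^2 · n^-2; with Z fixed, |E| ∝ n^-2.
|E|(n=4)/|E|(n=8) = (4/8)^-2 = 4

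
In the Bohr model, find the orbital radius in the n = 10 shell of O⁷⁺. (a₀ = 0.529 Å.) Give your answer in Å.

r_n = n²a₀/Z = 10² × 0.529 / 8
    = 100 × 0.529 / 8 = 6.61 Å

6.61 Å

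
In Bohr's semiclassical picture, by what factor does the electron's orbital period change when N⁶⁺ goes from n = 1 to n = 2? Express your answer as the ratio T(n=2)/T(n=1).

8

T ∝ Z^-2 · n^3; with Z fixed, T ∝ n^3.
T(n=2)/T(n=1) = (2/1)^3 = 8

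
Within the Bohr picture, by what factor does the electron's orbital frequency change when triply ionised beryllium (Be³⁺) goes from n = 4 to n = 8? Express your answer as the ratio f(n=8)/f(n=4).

1/8

f ∝ Z^2 · n^-3; with Z fixed, f ∝ n^-3.
f(n=8)/f(n=4) = (8/4)^-3 = 1/8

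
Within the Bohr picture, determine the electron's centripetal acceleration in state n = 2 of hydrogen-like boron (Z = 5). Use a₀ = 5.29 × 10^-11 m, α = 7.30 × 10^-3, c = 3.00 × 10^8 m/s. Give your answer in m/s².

7.08 × 10^23 m/s²

r = n²a₀/Z = 4.23 × 10^-11 m, v = Zαc/n = 5.47 × 10^6 m/s
a = v²/r = (5.47 × 10^6)² / 4.23 × 10^-11 = 7.08 × 10^23 m/s²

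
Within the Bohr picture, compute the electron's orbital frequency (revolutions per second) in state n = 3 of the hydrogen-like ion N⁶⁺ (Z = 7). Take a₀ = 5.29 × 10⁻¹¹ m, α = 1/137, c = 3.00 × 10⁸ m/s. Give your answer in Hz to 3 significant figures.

1.20 × 10¹⁶ Hz

r = n²a₀/Z = 6.80 × 10⁻¹¹ m, v = Zαc/n = 5.11 × 10⁶ m/s
f = v/(2πr) = 1.20 × 10¹⁶ Hz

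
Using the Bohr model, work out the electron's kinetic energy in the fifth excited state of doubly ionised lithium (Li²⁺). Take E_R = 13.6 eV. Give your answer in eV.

3.40 eV

For a Coulomb orbit the virial theorem gives K = −E_n.
E_n = −E_R·Z²/n², so K = E_R·Z²/n² = 13.6 × 3²/6² = 3.40 eV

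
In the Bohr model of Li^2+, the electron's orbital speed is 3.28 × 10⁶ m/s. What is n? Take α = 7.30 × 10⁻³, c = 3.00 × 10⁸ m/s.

v_n = Zαc/n ⇒ n = Zαc/v = 3 × 0.00730 × 3.00 × 10⁸ / 3.28 × 10⁶ ≈ 2.00
n = 2

2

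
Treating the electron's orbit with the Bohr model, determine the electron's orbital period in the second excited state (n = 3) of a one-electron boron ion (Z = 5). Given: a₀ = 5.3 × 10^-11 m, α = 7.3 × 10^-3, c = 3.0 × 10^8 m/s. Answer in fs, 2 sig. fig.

0.16 fs

r = n²a₀/Z = 3²·5.3 × 10^-11/5 = 9.5 × 10^-11 m
v = Zαc/n = 5·0.0073·3.0 × 10^8/3 = 3.6 × 10^6 m/s
T = 2πr/v = 1.6 × 10^-16 s = 0.16 fs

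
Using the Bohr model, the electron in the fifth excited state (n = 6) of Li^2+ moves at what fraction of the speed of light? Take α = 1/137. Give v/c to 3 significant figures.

0.00365

v_n = Zαc/n, so v/c = Zα/n = 3 × 0.00730 / 6 = 0.00365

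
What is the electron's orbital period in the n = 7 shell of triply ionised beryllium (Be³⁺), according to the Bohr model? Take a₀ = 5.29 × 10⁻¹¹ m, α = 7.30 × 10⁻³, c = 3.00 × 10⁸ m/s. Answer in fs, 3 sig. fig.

3.25 fs

r = n²a₀/Z = 7²·5.29 × 10⁻¹¹/4 = 6.48 × 10⁻¹⁰ m
v = Zαc/n = 4·0.00730·3.00 × 10⁸/7 = 1.25 × 10⁶ m/s
T = 2πr/v = 3.25 × 10⁻¹⁵ s = 3.25 fs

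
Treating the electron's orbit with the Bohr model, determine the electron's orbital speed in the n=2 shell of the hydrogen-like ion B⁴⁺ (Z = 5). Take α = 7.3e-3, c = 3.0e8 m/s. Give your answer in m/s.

5.5e6 m/s

v_n = Zαc/n = 5 × 0.0073 × 3.0e8 / 2
    = 5.5e6 m/s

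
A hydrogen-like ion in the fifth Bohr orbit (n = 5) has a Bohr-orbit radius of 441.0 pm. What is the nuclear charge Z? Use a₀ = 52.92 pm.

3

r_n = n²a₀/Z ⇒ Z = n²a₀/r = 5² × 52.92 / 441.0 ≈ 3.00
Z = 3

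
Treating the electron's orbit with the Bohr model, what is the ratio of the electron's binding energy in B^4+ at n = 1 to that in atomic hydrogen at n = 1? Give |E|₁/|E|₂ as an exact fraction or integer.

|E| ∝ Z^2 · n^-2
|E|₁/|E|₂ = (5/1)^2 · (1/1)^-2 = 25

25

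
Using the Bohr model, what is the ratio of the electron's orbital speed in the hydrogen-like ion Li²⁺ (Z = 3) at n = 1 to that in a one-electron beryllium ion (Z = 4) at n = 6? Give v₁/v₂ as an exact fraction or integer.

9/2

v ∝ Z^1 · n^-1
v₁/v₂ = (3/4)^1 · (1/6)^-1 = 9/2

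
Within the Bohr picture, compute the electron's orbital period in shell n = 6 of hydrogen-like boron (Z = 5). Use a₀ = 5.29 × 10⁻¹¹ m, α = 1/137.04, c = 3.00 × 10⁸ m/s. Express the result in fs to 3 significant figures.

1.31 fs

r = n²a₀/Z = 6²·5.29 × 10⁻¹¹/5 = 3.81 × 10⁻¹⁰ m
v = Zαc/n = 5·0.00730·3.00 × 10⁸/6 = 1.82 × 10⁶ m/s
T = 2πr/v = 1.31 × 10⁻¹⁵ s = 1.31 fs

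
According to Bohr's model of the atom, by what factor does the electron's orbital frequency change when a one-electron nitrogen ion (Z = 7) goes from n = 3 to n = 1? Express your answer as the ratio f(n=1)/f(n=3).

f ∝ Z^2 · n^-3; with Z fixed, f ∝ n^-3.
f(n=1)/f(n=3) = (1/3)^-3 = 27

27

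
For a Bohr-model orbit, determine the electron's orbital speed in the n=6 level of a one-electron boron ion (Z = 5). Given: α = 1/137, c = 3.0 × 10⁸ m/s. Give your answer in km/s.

1800 km/s

v_n = Zαc/n = 5 × 0.0073 × 3.0 × 10⁸ / 6
    = 1800 km/s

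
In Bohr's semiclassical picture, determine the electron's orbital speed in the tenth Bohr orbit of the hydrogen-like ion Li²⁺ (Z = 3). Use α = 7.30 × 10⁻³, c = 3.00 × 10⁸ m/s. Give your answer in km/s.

v_n = Zαc/n = 3 × 0.00730 × 3.00 × 10⁸ / 10
    = 657 km/s

657 km/s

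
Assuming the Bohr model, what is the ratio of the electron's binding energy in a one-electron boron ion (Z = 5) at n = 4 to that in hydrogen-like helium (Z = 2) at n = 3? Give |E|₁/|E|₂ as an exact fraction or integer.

|E| ∝ Z^2 · n^-2
|E|₁/|E|₂ = (5/2)^2 · (4/3)^-2 = 225/64

225/64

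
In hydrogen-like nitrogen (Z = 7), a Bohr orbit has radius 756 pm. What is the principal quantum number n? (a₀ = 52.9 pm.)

r_n = n²a₀/Z ⇒ n² = rZ/a₀ = 756 × 7 / 52.9 ≈ 100.04
n = 10

10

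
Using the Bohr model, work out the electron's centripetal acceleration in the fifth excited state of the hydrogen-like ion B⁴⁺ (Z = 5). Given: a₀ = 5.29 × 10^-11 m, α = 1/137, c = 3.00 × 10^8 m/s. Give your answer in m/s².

8.74 × 10^21 m/s²

r = n²a₀/Z = 3.81 × 10^-10 m, v = Zαc/n = 1.82 × 10^6 m/s
a = v²/r = (1.82 × 10^6)² / 3.81 × 10^-10 = 8.74 × 10^21 m/s²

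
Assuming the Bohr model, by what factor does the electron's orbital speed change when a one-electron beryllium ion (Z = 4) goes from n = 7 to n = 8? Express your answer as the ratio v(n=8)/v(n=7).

7/8

v ∝ Z^1 · n^-1; with Z fixed, v ∝ n^-1.
v(n=8)/v(n=7) = (8/7)^-1 = 7/8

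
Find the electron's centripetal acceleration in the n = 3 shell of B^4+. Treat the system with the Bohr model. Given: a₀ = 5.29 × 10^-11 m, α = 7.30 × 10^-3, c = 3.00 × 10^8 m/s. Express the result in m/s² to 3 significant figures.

r = n²a₀/Z = 9.52 × 10^-11 m, v = Zαc/n = 3.65 × 10^6 m/s
a = v²/r = (3.65 × 10^6)² / 9.52 × 10^-11 = 1.40 × 10^23 m/s²

1.40 × 10^23 m/s²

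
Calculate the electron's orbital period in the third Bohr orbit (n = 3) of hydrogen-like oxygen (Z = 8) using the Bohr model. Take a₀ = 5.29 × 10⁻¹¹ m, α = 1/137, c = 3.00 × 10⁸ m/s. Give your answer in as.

r = n²a₀/Z = 3²·5.29 × 10⁻¹¹/8 = 5.95 × 10⁻¹¹ m
v = Zαc/n = 8·0.00730·3.00 × 10⁸/3 = 5.84 × 10⁶ m/s
T = 2πr/v = 6.40 × 10⁻¹⁷ s = 64.0 as

64.0 as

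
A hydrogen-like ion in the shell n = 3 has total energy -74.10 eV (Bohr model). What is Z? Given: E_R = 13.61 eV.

7

E_n = −E_R Z²/n² ⇒ Z² = −E_n n²/E_R = 74.10 × 3² / 13.61 ≈ 49.00
Z = 7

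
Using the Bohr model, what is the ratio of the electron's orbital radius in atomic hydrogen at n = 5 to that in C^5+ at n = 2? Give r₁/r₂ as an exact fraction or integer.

r ∝ Z^-1 · n^2
r₁/r₂ = (1/6)^-1 · (5/2)^2 = 75/2

75/2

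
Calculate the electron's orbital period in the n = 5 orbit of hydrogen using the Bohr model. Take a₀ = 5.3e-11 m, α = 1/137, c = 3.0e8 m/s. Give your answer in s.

1.9e-14 s

r = n²a₀/Z = 5²·5.3e-11/1 = 1.3e-9 m
v = Zαc/n = 1·0.0073·3.0e8/5 = 4.4e5 m/s
T = 2πr/v = 1.9e-14 s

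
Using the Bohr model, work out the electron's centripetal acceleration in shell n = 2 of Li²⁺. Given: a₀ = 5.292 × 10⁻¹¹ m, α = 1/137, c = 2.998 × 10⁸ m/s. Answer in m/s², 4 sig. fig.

r = n²a₀/Z = 7.056 × 10⁻¹¹ m, v = Zαc/n = 3.282 × 10⁶ m/s
a = v²/r = (3.282 × 10⁶)² / 7.056 × 10⁻¹¹ = 1.527 × 10²³ m/s²

1.527 × 10²³ m/s²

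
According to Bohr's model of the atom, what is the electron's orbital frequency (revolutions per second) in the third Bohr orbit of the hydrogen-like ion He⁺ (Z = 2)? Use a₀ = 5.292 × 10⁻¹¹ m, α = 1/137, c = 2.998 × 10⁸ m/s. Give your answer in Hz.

r = n²a₀/Z = 2.381 × 10⁻¹⁰ m, v = Zαc/n = 1.459 × 10⁶ m/s
f = v/(2πr) = 9.750 × 10¹⁴ Hz

9.750 × 10¹⁴ Hz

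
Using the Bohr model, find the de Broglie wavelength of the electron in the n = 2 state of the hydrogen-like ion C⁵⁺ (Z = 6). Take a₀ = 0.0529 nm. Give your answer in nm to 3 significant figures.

0.111 nm

The Bohr quantisation condition is nλ = 2πr_n.
r_n = n²a₀/Z = 0.0353 nm
λ = 2πr_n/n = 2π·0.0353/2 = 0.111 nm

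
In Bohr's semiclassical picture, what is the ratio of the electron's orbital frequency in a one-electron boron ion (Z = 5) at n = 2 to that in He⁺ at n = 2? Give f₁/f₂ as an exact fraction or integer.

25/4

f ∝ Z^2 · n^-3
f₁/f₂ = (5/2)^2 · (2/2)^-3 = 25/4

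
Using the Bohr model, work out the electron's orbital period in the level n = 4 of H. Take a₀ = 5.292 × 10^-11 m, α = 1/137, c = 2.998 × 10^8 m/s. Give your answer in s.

r = n²a₀/Z = 4²·5.292 × 10^-11/1 = 8.467 × 10^-10 m
v = Zαc/n = 1·0.007299·2.998 × 10^8/4 = 5.471 × 10^5 m/s
T = 2πr/v = 9.725 × 10^-15 s

9.725 × 10^-15 s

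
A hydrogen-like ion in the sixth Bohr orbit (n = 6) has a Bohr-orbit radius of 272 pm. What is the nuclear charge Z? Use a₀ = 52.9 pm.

r_n = n²a₀/Z ⇒ Z = n²a₀/r = 6² × 52.9 / 272 ≈ 7.00
Z = 7

7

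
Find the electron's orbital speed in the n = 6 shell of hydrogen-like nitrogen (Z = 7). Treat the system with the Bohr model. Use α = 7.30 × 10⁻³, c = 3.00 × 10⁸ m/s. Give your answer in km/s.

v_n = Zαc/n = 7 × 0.00730 × 3.00 × 10⁸ / 6
    = 2560 km/s

2560 km/s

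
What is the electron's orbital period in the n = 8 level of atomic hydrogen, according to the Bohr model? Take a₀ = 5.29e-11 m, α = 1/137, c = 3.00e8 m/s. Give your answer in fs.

77.7 fs

r = n²a₀/Z = 8²·5.29e-11/1 = 3.39e-9 m
v = Zαc/n = 1·0.00730·3.00e8/8 = 2.74e5 m/s
T = 2πr/v = 7.77e-14 s = 77.7 fs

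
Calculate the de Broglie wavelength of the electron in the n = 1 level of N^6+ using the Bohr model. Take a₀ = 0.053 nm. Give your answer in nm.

The Bohr quantisation condition is nλ = 2πr_n.
r_n = n²a₀/Z = 0.0076 nm
λ = 2πr_n/n = 2π·0.0076/1 = 0.048 nm

0.048 nm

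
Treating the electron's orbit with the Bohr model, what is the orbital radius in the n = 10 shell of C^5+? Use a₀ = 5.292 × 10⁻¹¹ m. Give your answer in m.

r_n = n²a₀/Z = 10² × 5.292 × 10⁻¹¹ / 6
    = 100 × 5.292 × 10⁻¹¹ / 6 = 8.820 × 10⁻¹⁰ m

8.820 × 10⁻¹⁰ m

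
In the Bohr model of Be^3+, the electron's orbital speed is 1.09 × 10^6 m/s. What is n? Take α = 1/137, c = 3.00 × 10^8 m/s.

8

v_n = Zαc/n ⇒ n = Zαc/v = 4 × 0.00730 × 3.00 × 10^8 / 1.09 × 10^6 ≈ 8.04
n = 8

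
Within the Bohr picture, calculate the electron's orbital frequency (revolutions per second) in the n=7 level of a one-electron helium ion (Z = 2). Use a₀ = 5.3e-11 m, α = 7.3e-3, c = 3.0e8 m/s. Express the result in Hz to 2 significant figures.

r = n²a₀/Z = 1.3e-9 m, v = Zαc/n = 6.3e5 m/s
f = v/(2πr) = 7.7e13 Hz

7.7e13 Hz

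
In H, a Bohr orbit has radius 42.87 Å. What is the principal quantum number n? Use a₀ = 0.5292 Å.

r_n = n²a₀/Z ⇒ n² = rZ/a₀ = 42.87 × 1 / 0.5292 ≈ 81.01
n = 9

9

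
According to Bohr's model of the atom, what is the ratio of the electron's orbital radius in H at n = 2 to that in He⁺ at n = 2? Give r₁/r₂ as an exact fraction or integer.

2

r ∝ Z^-1 · n^2
r₁/r₂ = (1/2)^-1 · (2/2)^2 = 2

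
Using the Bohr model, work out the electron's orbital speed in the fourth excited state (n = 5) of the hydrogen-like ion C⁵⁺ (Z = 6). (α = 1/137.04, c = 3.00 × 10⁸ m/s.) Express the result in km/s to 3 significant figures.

2630 km/s

v_n = Zαc/n = 6 × 0.00730 × 3.00 × 10⁸ / 5
    = 2630 km/s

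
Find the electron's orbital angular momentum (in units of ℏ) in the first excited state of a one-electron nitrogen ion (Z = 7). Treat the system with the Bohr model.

L_n = nℏ, so L/ℏ = n = 2.

2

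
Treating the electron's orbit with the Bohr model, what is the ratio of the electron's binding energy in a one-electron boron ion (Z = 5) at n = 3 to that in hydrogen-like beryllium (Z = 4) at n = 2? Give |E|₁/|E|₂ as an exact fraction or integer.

|E| ∝ Z^2 · n^-2
|E|₁/|E|₂ = (5/4)^2 · (3/2)^-2 = 25/36

25/36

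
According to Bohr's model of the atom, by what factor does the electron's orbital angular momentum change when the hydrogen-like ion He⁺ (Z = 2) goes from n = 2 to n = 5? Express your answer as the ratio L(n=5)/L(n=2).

5/2

L = nℏ depends only on n, so L ∝ n.
L(n=5)/L(n=2) = (5/2)^1 = 5/2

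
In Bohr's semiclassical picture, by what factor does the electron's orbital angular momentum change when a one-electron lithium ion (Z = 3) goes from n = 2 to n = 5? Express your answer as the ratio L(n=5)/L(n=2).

L = nℏ depends only on n, so L ∝ n.
L(n=5)/L(n=2) = (5/2)^1 = 5/2

5/2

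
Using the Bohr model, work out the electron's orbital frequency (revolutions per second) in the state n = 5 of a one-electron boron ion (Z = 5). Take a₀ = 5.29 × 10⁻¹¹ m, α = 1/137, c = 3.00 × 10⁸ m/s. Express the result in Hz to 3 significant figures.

1.32 × 10¹⁵ Hz

r = n²a₀/Z = 2.64 × 10⁻¹⁰ m, v = Zαc/n = 2.19 × 10⁶ m/s
f = v/(2πr) = 1.32 × 10¹⁵ Hz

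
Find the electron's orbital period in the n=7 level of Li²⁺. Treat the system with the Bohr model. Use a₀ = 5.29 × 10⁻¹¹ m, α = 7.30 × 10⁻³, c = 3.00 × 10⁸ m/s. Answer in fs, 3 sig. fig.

5.78 fs

r = n²a₀/Z = 7²·5.29 × 10⁻¹¹/3 = 8.64 × 10⁻¹⁰ m
v = Zαc/n = 3·0.00730·3.00 × 10⁸/7 = 9.39 × 10⁵ m/s
T = 2πr/v = 5.78 × 10⁻¹⁵ s = 5.78 fs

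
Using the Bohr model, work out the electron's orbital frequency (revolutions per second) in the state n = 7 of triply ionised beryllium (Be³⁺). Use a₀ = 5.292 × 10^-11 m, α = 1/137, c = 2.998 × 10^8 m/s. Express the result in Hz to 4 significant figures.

r = n²a₀/Z = 6.483 × 10^-10 m, v = Zαc/n = 1.250 × 10^6 m/s
f = v/(2πr) = 3.070 × 10^14 Hz

3.070 × 10^14 Hz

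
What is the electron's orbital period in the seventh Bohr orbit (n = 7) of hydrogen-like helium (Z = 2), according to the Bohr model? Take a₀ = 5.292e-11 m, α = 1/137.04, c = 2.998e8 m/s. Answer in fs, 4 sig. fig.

r = n²a₀/Z = 7²·5.292e-11/2 = 1.297e-9 m
v = Zαc/n = 2·0.007297·2.998e8/7 = 6.251e5 m/s
T = 2πr/v = 1.303e-14 s = 13.03 fs

13.03 fs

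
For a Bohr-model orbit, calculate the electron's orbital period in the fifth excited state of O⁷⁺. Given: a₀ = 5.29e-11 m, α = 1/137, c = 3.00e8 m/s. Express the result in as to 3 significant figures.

r = n²a₀/Z = 6²·5.29e-11/8 = 2.38e-10 m
v = Zαc/n = 8·0.00730·3.00e8/6 = 2.92e6 m/s
T = 2πr/v = 5.12e-16 s = 512 as

512 as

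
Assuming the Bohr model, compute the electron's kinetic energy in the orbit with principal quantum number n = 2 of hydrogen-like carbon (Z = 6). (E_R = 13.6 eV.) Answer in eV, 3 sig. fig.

For a Coulomb orbit the virial theorem gives K = −E_n.
E_n = −E_R·Z²/n², so K = E_R·Z²/n² = 13.6 × 6²/2² = 122 eV

122 eV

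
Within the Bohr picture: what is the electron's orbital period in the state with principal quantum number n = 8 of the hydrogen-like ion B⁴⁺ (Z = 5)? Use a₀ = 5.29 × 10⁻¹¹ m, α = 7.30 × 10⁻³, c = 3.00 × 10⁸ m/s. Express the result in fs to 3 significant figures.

3.11 fs

r = n²a₀/Z = 8²·5.29 × 10⁻¹¹/5 = 6.77 × 10⁻¹⁰ m
v = Zαc/n = 5·0.00730·3.00 × 10⁸/8 = 1.37 × 10⁶ m/s
T = 2πr/v = 3.11 × 10⁻¹⁵ s = 3.11 fs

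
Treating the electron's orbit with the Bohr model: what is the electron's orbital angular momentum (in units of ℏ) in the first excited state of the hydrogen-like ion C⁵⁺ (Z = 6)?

2

L_n = nℏ, so L/ℏ = n = 2.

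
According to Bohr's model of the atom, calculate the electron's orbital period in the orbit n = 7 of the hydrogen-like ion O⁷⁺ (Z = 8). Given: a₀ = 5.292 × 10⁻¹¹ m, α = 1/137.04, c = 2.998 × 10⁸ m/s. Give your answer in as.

814.6 as

r = n²a₀/Z = 7²·5.292 × 10⁻¹¹/8 = 3.241 × 10⁻¹⁰ m
v = Zαc/n = 8·0.007297·2.998 × 10⁸/7 = 2.500 × 10⁶ m/s
T = 2πr/v = 8.146 × 10⁻¹⁶ s = 814.6 as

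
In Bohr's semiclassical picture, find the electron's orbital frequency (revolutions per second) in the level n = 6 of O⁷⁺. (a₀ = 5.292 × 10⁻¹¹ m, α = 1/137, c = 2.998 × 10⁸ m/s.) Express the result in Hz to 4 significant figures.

r = n²a₀/Z = 2.381 × 10⁻¹⁰ m, v = Zαc/n = 2.918 × 10⁶ m/s
f = v/(2πr) = 1.950 × 10¹⁵ Hz

1.950 × 10¹⁵ Hz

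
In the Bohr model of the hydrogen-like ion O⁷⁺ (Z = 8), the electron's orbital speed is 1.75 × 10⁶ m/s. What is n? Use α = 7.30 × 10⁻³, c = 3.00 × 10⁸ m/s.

10

v_n = Zαc/n ⇒ n = Zαc/v = 8 × 0.00730 × 3.00 × 10⁸ / 1.75 × 10⁶ ≈ 10.01
n = 10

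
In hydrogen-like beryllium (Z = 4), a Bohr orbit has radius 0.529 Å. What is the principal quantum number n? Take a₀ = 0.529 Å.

r_n = n²a₀/Z ⇒ n² = rZ/a₀ = 0.529 × 4 / 0.529 ≈ 4.00
n = 2

2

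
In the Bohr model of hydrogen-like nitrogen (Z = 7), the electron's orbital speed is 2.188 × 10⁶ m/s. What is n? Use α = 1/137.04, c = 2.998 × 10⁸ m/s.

7

v_n = Zαc/n ⇒ n = Zαc/v = 7 × 0.007297 × 2.998 × 10⁸ / 2.188 × 10⁶ ≈ 7.00
n = 7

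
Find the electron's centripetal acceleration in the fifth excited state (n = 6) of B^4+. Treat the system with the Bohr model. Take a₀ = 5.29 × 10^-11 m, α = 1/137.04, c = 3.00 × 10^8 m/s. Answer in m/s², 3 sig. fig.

r = n²a₀/Z = 3.81 × 10^-10 m, v = Zαc/n = 1.82 × 10^6 m/s
a = v²/r = (1.82 × 10^6)² / 3.81 × 10^-10 = 8.74 × 10^21 m/s²

8.74 × 10^21 m/s²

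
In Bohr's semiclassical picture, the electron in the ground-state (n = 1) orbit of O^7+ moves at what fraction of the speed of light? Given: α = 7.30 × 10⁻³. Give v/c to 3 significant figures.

0.0584

v_n = Zαc/n, so v/c = Zα/n = 8 × 0.00730 / 1 = 0.0584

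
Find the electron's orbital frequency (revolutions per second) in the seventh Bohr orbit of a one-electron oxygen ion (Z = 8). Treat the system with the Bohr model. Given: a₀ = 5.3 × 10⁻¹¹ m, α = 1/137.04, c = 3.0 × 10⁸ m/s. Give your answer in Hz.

r = n²a₀/Z = 3.2 × 10⁻¹⁰ m, v = Zαc/n = 2.5 × 10⁶ m/s
f = v/(2πr) = 1.2 × 10¹⁵ Hz

1.2 × 10¹⁵ Hz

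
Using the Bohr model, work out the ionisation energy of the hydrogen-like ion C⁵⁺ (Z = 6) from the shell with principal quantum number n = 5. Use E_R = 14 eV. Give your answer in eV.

20 eV

E_n = −E_R·Z²/n² = −14 × 6²/5² eV = -20 eV
Ionisation energy = −E_n = 20 eV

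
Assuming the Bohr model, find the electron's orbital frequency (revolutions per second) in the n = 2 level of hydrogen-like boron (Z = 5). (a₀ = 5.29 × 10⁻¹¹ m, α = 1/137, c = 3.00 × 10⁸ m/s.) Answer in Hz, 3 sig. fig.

2.06 × 10¹⁶ Hz

r = n²a₀/Z = 4.23 × 10⁻¹¹ m, v = Zαc/n = 5.47 × 10⁶ m/s
f = v/(2πr) = 2.06 × 10¹⁶ Hz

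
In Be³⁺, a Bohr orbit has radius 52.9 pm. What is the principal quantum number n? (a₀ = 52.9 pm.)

r_n = n²a₀/Z ⇒ n² = rZ/a₀ = 52.9 × 4 / 52.9 ≈ 4.00
n = 2

2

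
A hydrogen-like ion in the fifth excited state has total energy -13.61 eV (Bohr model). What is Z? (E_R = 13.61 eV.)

6

E_n = −E_R Z²/n² ⇒ Z² = −E_n n²/E_R = 13.61 × 6² / 13.61 ≈ 36.00
Z = 6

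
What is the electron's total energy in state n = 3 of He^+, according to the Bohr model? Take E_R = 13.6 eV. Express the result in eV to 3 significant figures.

-6.04 eV

E_n = −E_R·Z²/n² = −13.6 × 2²/3² = -6.04 eV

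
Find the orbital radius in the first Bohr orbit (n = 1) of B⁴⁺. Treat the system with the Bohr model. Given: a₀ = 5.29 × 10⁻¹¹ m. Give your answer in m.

r_n = n²a₀/Z = 1² × 5.29 × 10⁻¹¹ / 5
    = 1 × 5.29 × 10⁻¹¹ / 5 = 1.06 × 10⁻¹¹ m

1.06 × 10⁻¹¹ m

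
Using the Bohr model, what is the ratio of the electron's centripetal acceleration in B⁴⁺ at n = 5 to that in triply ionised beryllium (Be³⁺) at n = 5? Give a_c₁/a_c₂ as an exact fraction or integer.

125/64

a_c ∝ Z^3 · n^-4
a_c₁/a_c₂ = (5/4)^3 · (5/5)^-4 = 125/64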